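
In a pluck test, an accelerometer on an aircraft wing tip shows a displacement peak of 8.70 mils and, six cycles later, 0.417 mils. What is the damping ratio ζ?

0.0803

Logarithmic decrement δ = (1/n)·ln(x₀/x_n) = (1/6)·ln(8.70/0.417) = (1/6)·ln(20.86) = 0.5063.
ζ = δ/√(4π² + δ²) = 0.5063/√(39.48 + 0.256) = 0.5063/6.304 = 0.08032.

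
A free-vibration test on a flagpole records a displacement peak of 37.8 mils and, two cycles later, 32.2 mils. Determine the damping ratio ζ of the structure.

0.0128

Logarithmic decrement δ = (1/n)·ln(x₀/x_n) = (1/2)·ln(37.8/32.2) = (1/2)·ln(1.174) = 0.08017.
ζ = δ/√(4π² + δ²) = 0.08017/√(39.48 + 0.00643) = 0.08017/6.284 = 0.01276.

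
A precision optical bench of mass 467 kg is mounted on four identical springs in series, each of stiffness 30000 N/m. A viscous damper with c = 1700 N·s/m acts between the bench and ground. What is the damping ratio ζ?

0.454

Series springs: 1/k_eq = 4/30000, so k_eq = 30000/4 = 7500 N/m.
ω_n = √(k_eq/m) = √(7500/467) = 4.007 rad/s.
Critical damping c_c = 2√(k_eq·m) = 2√(7500 × 467) = 3743 N·s/m, so ζ = c/c_c = 1700/3743 = 0.4542.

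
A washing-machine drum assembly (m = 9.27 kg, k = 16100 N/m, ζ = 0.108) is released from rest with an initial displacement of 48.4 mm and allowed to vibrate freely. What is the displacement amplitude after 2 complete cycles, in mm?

Logarithmic decrement δ = 2πζ/√(1 − ζ²) = 2π × 0.1080/√(1 − 0.0117) = 0.6826.
After n cycles, x_n/x₀ = e^(−nδ), so x_2 = 48.4 × e^(−2 × 0.6826) = 48.4 × 0.2553 = 12.36 mm.

12.4 mm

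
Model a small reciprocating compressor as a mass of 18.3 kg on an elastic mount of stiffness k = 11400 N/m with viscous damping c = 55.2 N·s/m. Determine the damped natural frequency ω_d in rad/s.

ω_n = √(k/m) = √(11400/18.3) = 24.96 rad/s.
Critical damping c_c = 2√(k·m) = 2√(11400 × 18.3) = 913.5 N·s/m, so ζ = c/c_c = 55.2/913.5 = 0.06043.
ω_d = ω_n√(1 − ζ²) = 24.96 × √(1 − 0.00365) = 24.91 rad/s.

24.9 rad/s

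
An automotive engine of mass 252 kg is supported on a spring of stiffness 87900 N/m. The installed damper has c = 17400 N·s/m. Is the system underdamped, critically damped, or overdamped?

overdamped

c_c = 2√(k·m) = 9413 N·s/m; ζ = c/c_c = 17400/9413 = 1.85.
Since ζ > 1 the system is overdamped.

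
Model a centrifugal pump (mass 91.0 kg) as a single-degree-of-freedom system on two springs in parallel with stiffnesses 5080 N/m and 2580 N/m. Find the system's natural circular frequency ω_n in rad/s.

9.17 rad/s

Parallel springs add: k_eq = 5080 + 2580 = 7660 N/m.
ω_n = √(k_eq/m) = √(7660/91.0) = √84.18 = 9.175 rad/s.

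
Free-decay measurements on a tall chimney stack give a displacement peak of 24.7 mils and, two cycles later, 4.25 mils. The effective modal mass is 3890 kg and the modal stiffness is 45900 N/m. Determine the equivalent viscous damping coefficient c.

3710 N·s/m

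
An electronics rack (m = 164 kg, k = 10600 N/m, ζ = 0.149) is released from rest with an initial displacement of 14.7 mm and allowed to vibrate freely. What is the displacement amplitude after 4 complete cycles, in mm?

0.333 mm

Logarithmic decrement δ = 2πζ/√(1 − ζ²) = 2π × 0.1490/√(1 − 0.0222) = 0.9468.
After n cycles, x_n/x₀ = e^(−nδ), so x_4 = 14.7 × e^(−4 × 0.9468) = 14.7 × 0.02266 = 0.3331 mm.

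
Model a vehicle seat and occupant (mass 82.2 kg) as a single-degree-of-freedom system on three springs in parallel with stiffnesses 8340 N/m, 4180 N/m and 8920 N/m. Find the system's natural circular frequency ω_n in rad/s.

Parallel springs add: k_eq = 8340 + 4180 + 8920 = 21440 N/m.
ω_n = √(k_eq/m) = √(21440/82.2) = √260.8 = 16.15 rad/s.

16.2 rad/s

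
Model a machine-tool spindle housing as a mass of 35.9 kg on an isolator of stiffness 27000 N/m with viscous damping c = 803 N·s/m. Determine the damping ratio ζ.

ω_n = √(k/m) = √(27000/35.9) = 27.42 rad/s.
Critical damping c_c = 2√(k·m) = 2√(27000 × 35.9) = 1969 N·s/m, so ζ = c/c_c = 803/1969 = 0.4078.

0.408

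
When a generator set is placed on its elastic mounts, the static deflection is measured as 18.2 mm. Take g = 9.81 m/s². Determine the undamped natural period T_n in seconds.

0.271 s

ω_n = √(g/δ_st) = √(9.81/0.0182) = √539.0 = 23.22 rad/s.
T_n = 2π/ω_n = 6.283/23.22 = 0.2706 s.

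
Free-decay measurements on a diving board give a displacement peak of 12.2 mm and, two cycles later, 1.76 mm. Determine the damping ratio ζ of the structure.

Logarithmic decrement δ = (1/n)·ln(x₀/x_n) = (1/2)·ln(12.2/1.76) = (1/2)·ln(6.932) = 0.9681.
ζ = δ/√(4π² + δ²) = 0.9681/√(39.48 + 0.937) = 0.9681/6.357 = 0.1523.

0.152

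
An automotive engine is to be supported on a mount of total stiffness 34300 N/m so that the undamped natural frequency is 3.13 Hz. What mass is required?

88.7 kg

ω_n = 2πf_n = 2π × 3.13 = 19.67 rad/s.
m = k/ω_n² = 34300/19.67² = 34300/386.8 = 88.68 kg.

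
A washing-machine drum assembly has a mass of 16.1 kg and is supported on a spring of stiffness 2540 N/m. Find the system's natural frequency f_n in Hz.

2.00 Hz

ω_n = √(k/m) = √(2540/16.1) = √157.8 = 12.56 rad/s.
f_n = ω_n/(2π) = 12.56/6.283 = 1.999 Hz.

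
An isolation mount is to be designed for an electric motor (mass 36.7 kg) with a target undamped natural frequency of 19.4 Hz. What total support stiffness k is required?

545000 N/m

ω_n = 2πf_n = 2π × 19.4 = 121.9 rad/s.
k = m·ω_n² = 36.7 × 121.9² = 36.7 × 14860 = 545300 N/m.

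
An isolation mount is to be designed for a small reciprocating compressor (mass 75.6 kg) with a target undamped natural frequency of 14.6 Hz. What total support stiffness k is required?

ω_n = 2πf_n = 2π × 14.6 = 91.73 rad/s.
k = m·ω_n² = 75.6 × 91.73² = 75.6 × 8415 = 636200 N/m.

636000 N/m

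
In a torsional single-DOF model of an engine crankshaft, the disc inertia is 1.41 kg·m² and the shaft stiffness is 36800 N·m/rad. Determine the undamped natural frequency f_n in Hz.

ω_n = √(k_t/J) = √(36800/1.41) = √26100 = 161.6 rad/s.
f_n = ω_n/(2π) = 161.6/6.283 = 25.71 Hz.

25.7 Hz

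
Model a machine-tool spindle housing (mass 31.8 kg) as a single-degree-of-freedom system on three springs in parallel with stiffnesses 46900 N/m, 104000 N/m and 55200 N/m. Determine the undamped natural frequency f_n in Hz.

12.8 Hz

Parallel springs add: k_eq = 46900 + 104000 + 55200 = 206100 N/m.
ω_n = √(k_eq/m) = √(206100/31.8) = √6481 = 80.51 rad/s.
f_n = ω_n/(2π) = 80.51/6.283 = 12.81 Hz.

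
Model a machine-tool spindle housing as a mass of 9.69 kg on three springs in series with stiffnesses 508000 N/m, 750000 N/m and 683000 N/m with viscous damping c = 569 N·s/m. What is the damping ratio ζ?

0.200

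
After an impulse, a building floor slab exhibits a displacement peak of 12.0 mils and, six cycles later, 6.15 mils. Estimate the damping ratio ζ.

Logarithmic decrement δ = (1/n)·ln(x₀/x_n) = (1/6)·ln(12.0/6.15) = (1/6)·ln(1.951) = 0.1114.
ζ = δ/√(4π² + δ²) = 0.1114/√(39.48 + 0.0124) = 0.1114/6.284 = 0.01773.

0.0177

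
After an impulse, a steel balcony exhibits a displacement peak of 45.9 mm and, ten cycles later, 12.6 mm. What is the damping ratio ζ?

Logarithmic decrement δ = (1/n)·ln(x₀/x_n) = (1/10)·ln(45.9/12.6) = (1/10)·ln(3.643) = 0.1293.
ζ = δ/√(4π² + δ²) = 0.1293/√(39.48 + 0.0167) = 0.1293/6.285 = 0.02057.

0.0206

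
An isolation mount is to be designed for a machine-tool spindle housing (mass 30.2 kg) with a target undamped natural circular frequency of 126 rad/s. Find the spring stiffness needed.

k = m·ω_n² = 30.2 × 126.0² = 30.2 × 15880 = 479500 N/m.

479000 N/m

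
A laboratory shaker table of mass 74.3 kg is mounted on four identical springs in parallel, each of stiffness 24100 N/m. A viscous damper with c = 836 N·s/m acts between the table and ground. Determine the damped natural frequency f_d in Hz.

Parallel springs add: k_eq = 4 × 24100 = 96400 N/m.
ω_n = √(k_eq/m) = √(96400/74.3) = 36.02 rad/s.
Critical damping c_c = 2√(k_eq·m) = 2√(96400 × 74.3) = 5353 N·s/m, so ζ = c/c_c = 836/5353 = 0.1562.
ω_d = ω_n√(1 − ζ²) = 36.02 × √(1 − 0.0244) = 35.58 rad/s.
f_d = ω_d/(2π) = 5.662 Hz.

5.66 Hz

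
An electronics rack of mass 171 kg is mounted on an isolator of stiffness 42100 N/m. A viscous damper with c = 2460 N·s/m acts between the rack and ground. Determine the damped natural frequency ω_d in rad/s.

ω_n = √(k/m) = √(42100/171) = 15.69 rad/s.
Critical damping c_c = 2√(k·m) = 2√(42100 × 171) = 5366 N·s/m, so ζ = c/c_c = 2460/5366 = 0.4584.
ω_d = ω_n√(1 − ζ²) = 15.69 × √(1 − 0.210) = 13.94 rad/s.

13.9 rad/s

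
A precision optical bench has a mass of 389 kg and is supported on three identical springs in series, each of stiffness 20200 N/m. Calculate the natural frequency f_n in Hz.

0.662 Hz

Series springs: 1/k_eq = 3/20200, so k_eq = 20200/3 = 6733 N/m.
ω_n = √(k_eq/m) = √(6733/389) = √17.31 = 4.160 rad/s.
f_n = ω_n/(2π) = 4.160/6.283 = 0.6622 Hz.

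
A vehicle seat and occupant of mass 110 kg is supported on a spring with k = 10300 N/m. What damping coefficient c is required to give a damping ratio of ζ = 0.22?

468 N·s/m

c_c = 2√(k·m) = 2√(10300 × 110) = 2129 N·s/m.
c = ζ·c_c = 0.22 × 2129 = 468.3 N·s/m.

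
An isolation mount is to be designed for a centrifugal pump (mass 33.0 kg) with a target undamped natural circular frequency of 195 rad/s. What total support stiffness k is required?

k = m·ω_n² = 33.0 × 195.0² = 33.0 × 38020 = 1255000 N/m.

1250000 N/m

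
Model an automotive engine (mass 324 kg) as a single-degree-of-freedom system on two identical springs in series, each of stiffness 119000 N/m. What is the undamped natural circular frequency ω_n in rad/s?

Series springs: 1/k_eq = 2/119000, so k_eq = 119000/2 = 59500 N/m.
ω_n = √(k_eq/m) = √(59500/324) = √183.6 = 13.55 rad/s.

13.6 rad/s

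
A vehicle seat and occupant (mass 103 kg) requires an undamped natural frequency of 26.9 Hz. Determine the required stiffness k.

ω_n = 2πf_n = 2π × 26.9 = 169.0 rad/s.
k = m·ω_n² = 103 × 169.0² = 103 × 28570 = 2942000 N/m.

2940000 N/m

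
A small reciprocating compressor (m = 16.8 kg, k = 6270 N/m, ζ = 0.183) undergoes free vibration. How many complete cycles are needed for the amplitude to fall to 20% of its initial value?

Logarithmic decrement δ = 2πζ/√(1 − ζ²) = 2π × 0.1830/√(1 − 0.0335) = 1.170.
x_n/x₀ = e^(−nδ) ≤ 0.2; take ln: n ≥ ln(1/0.2)/δ = 1.609/1.170 = 1.376.
So 2 complete cycles are required.

2 cycles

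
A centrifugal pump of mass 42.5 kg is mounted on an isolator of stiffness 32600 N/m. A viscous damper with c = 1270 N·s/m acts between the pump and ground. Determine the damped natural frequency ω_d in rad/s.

ω_n = √(k/m) = √(32600/42.5) = 27.70 rad/s.
Critical damping c_c = 2√(k·m) = 2√(32600 × 42.5) = 2354 N·s/m, so ζ = c/c_c = 1270/2354 = 0.5395.
ω_d = ω_n√(1 − ζ²) = 27.70 × √(1 − 0.291) = 23.32 rad/s.

23.3 rad/s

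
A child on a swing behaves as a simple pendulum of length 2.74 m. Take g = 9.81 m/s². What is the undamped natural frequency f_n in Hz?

For a simple pendulum ω_n = √(g/L) = √(9.81/2.74) = √3.580 = 1.892 rad/s.
f_n = ω_n/(2π) = 1.892/6.283 = 0.3011 Hz.

0.301 Hz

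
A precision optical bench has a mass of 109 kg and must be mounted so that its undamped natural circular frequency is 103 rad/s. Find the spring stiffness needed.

1160000 N/m

k = m·ω_n² = 109 × 103.0² = 109 × 10610 = 1156000 N/m.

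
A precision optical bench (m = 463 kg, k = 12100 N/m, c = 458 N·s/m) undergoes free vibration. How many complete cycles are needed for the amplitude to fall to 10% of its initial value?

4 cycles

ζ = c/(2√(km)) = 458/(2√(12100 × 463)) = 458/4734 = 0.09675.
Logarithmic decrement δ = 2πζ/√(1 − ζ²) = 2π × 0.09675/√(1 − 0.00936) = 0.6108.
x_n/x₀ = e^(−nδ) ≤ 0.1; take ln: n ≥ ln(1/0.1)/δ = 2.303/0.6108 = 3.770.
So 4 complete cycles are required.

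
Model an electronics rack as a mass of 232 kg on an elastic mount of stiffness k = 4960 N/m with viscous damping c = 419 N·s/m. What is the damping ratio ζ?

0.195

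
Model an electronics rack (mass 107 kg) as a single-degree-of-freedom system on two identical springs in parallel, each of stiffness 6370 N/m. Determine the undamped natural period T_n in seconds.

0.576 s

Parallel springs add: k_eq = 2 × 6370 = 12740 N/m.
ω_n = √(k_eq/m) = √(12740/107) = √119.1 = 10.91 rad/s.
T_n = 2π/ω_n = 6.283/10.91 = 0.5758 s.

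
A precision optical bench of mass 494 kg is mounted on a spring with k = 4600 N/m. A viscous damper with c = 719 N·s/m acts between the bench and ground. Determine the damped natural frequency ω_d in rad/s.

ω_n = √(k/m) = √(4600/494) = 3.052 rad/s.
Critical damping c_c = 2√(k·m) = 2√(4600 × 494) = 3015 N·s/m, so ζ = c/c_c = 719/3015 = 0.2385.
ω_d = ω_n√(1 − ζ²) = 3.052 × √(1 − 0.0569) = 2.963 rad/s.

2.96 rad/s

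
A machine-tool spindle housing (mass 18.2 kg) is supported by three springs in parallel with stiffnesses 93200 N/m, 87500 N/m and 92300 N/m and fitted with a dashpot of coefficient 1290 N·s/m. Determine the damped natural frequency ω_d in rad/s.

Parallel springs add: k_eq = 93200 + 87500 + 92300 = 273000 N/m.
ω_n = √(k_eq/m) = √(273000/18.2) = 122.5 rad/s.
Critical damping c_c = 2√(k_eq·m) = 2√(273000 × 18.2) = 4458 N·s/m, so ζ = c/c_c = 1290/4458 = 0.2894.
ω_d = ω_n√(1 − ζ²) = 122.5 × √(1 − 0.0837) = 117.2 rad/s.

117 rad/s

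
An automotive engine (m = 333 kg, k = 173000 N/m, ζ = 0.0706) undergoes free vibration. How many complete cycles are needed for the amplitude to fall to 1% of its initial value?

Logarithmic decrement δ = 2πζ/√(1 − ζ²) = 2π × 0.07060/√(1 − 0.00498) = 0.4447.
x_n/x₀ = e^(−nδ) ≤ 0.01; take ln: n ≥ ln(1/0.01)/δ = 4.605/0.4447 = 10.36.
So 11 complete cycles are required.

11 cycles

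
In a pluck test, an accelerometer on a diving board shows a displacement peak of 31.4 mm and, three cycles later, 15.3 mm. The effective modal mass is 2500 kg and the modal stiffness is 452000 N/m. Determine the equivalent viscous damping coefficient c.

Logarithmic decrement δ = (1/n)·ln(x₀/x_n) = (1/3)·ln(31.4/15.3) = (1/3)·ln(2.052) = 0.2397.
ζ = δ/√(4π² + δ²) = 0.2397/√(39.48 + 0.0574) = 0.2397/6.288 = 0.03811.
c = ζ · 2√(km) = 0.03811 × 2√(452000 × 2500) = 0.03811 × 67230 = 2562 N·s/m.

2560 N·s/m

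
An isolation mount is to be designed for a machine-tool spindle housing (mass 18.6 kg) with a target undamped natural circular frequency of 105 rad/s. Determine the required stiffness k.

k = m·ω_n² = 18.6 × 105.0² = 18.6 × 11020 = 205100 N/m.

205000 N/m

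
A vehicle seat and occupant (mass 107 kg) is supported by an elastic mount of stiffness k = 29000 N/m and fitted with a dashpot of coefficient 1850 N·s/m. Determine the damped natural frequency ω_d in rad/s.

ω_n = √(k/m) = √(29000/107) = 16.46 rad/s.
Critical damping c_c = 2√(k·m) = 2√(29000 × 107) = 3523 N·s/m, so ζ = c/c_c = 1850/3523 = 0.5251.
ω_d = ω_n√(1 − ζ²) = 16.46 × √(1 − 0.276) = 14.01 rad/s.

14.0 rad/s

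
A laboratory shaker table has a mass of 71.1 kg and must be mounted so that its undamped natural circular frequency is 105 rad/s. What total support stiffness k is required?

784000 N/m

k = m·ω_n² = 71.1 × 105.0² = 71.1 × 11020 = 783900 N/m.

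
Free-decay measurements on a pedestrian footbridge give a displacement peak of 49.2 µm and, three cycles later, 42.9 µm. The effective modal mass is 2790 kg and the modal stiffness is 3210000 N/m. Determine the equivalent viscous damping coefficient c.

1380 N·s/m

Logarithmic decrement δ = (1/n)·ln(x₀/x_n) = (1/3)·ln(49.2/42.9) = (1/3)·ln(1.147) = 0.04567.
ζ = δ/√(4π² + δ²) = 0.04567/√(39.48 + 0.00209) = 0.04567/6.283 = 0.007269.
c = ζ · 2√(km) = 0.007269 × 2√(3210000 × 2790) = 0.007269 × 189300 = 1376 N·s/m.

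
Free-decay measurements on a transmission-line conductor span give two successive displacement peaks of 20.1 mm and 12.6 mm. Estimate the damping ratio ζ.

Logarithmic decrement δ = (1/n)·ln(x₀/x_n) = (1/1)·ln(20.1/12.6) = (1/1)·ln(1.595) = 0.4670.
ζ = δ/√(4π² + δ²) = 0.4670/√(39.48 + 0.218) = 0.4670/6.301 = 0.07412.

0.0741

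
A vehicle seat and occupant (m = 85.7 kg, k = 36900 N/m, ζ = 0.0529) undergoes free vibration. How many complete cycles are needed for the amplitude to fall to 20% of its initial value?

Logarithmic decrement δ = 2πζ/√(1 − ζ²) = 2π × 0.05290/√(1 − 0.00280) = 0.3328.
x_n/x₀ = e^(−nδ) ≤ 0.2; take ln: n ≥ ln(1/0.2)/δ = 1.609/0.3328 = 4.835.
So 5 complete cycles are required.

5 cycles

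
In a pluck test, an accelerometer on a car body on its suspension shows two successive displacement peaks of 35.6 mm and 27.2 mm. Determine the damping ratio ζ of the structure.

Logarithmic decrement δ = (1/n)·ln(x₀/x_n) = (1/1)·ln(35.6/27.2) = (1/1)·ln(1.309) = 0.2691.
ζ = δ/√(4π² + δ²) = 0.2691/√(39.48 + 0.0724) = 0.2691/6.289 = 0.04279.

0.0428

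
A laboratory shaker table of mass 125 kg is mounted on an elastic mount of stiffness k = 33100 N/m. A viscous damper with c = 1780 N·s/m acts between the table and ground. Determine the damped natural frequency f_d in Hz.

2.33 Hz

ω_n = √(k/m) = √(33100/125) = 16.27 rad/s.
Critical damping c_c = 2√(k·m) = 2√(33100 × 125) = 4068 N·s/m, so ζ = c/c_c = 1780/4068 = 0.4375.
ω_d = ω_n√(1 − ζ²) = 16.27 × √(1 − 0.191) = 14.63 rad/s.
f_d = ω_d/(2π) = 2.329 Hz.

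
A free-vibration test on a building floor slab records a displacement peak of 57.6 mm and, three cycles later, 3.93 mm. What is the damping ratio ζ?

0.141

Logarithmic decrement δ = (1/n)·ln(x₀/x_n) = (1/3)·ln(57.6/3.93) = (1/3)·ln(14.66) = 0.8950.
ζ = δ/√(4π² + δ²) = 0.8950/√(39.48 + 0.801) = 0.8950/6.347 = 0.1410.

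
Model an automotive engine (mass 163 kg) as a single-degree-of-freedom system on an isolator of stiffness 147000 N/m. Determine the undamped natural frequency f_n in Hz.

4.78 Hz

ω_n = √(k/m) = √(147000/163) = √901.8 = 30.03 rad/s.
f_n = ω_n/(2π) = 30.03/6.283 = 4.780 Hz.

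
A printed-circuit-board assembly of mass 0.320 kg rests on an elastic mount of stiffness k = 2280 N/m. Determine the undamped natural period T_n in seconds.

0.0744 s

ω_n = √(k/m) = √(2280/0.320) = √7125 = 84.41 rad/s.
T_n = 2π/ω_n = 6.283/84.41 = 0.07444 s.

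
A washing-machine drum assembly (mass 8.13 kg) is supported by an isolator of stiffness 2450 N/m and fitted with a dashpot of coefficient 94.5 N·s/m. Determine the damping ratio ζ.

0.335

ω_n = √(k/m) = √(2450/8.13) = 17.36 rad/s.
Critical damping c_c = 2√(k·m) = 2√(2450 × 8.13) = 282.3 N·s/m, so ζ = c/c_c = 94.5/282.3 = 0.3348.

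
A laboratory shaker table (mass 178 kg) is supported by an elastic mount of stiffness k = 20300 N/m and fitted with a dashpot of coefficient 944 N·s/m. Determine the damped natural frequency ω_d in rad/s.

10.3 rad/s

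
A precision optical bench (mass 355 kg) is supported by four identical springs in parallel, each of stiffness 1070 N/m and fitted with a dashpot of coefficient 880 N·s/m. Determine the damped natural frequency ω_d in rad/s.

3.24 rad/s

Parallel springs add: k_eq = 4 × 1070 = 4280 N/m.
ω_n = √(k_eq/m) = √(4280/355) = 3.472 rad/s.
Critical damping c_c = 2√(k_eq·m) = 2√(4280 × 355) = 2465 N·s/m, so ζ = c/c_c = 880/2465 = 0.3570.
ω_d = ω_n√(1 − ζ²) = 3.472 × √(1 − 0.127) = 3.243 rad/s.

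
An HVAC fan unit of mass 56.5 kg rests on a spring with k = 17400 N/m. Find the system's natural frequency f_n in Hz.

2.79 Hz

ω_n = √(k/m) = √(17400/56.5) = √308.0 = 17.55 rad/s.
f_n = ω_n/(2π) = 17.55/6.283 = 2.793 Hz.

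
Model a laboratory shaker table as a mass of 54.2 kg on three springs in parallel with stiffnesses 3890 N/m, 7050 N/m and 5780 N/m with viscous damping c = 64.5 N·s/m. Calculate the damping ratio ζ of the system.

Parallel springs add: k_eq = 3890 + 7050 + 5780 = 16720 N/m.
ω_n = √(k_eq/m) = √(16720/54.2) = 17.56 rad/s.
Critical damping c_c = 2√(k_eq·m) = 2√(16720 × 54.2) = 1904 N·s/m, so ζ = c/c_c = 64.5/1904 = 0.03388.

0.0339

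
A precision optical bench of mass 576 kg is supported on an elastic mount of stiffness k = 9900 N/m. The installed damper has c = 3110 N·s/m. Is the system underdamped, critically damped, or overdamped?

underdamped

c_c = 2√(k·m) = 4776 N·s/m; ζ = c/c_c = 3110/4776 = 0.651.
Since ζ < 1 the system is underdamped.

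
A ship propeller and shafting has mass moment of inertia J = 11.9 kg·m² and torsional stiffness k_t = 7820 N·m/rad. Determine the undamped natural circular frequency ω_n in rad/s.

25.6 rad/s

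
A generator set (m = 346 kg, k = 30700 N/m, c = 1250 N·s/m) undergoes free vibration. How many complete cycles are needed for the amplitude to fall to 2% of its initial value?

4 cycles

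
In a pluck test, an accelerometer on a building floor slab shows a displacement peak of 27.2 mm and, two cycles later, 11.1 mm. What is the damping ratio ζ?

Logarithmic decrement δ = (1/n)·ln(x₀/x_n) = (1/2)·ln(27.2/11.1) = (1/2)·ln(2.450) = 0.4481.
ζ = δ/√(4π² + δ²) = 0.4481/√(39.48 + 0.201) = 0.4481/6.299 = 0.07114.

0.0711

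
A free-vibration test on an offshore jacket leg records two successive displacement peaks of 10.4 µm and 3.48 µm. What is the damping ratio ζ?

Logarithmic decrement δ = (1/n)·ln(x₀/x_n) = (1/1)·ln(10.4/3.48) = (1/1)·ln(2.989) = 1.095.
ζ = δ/√(4π² + δ²) = 1.095/√(39.48 + 1.20) = 1.095/6.378 = 0.1717.

0.172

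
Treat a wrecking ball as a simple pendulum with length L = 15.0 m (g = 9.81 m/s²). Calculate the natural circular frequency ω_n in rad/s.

For a simple pendulum ω_n = √(g/L) = √(9.81/15.0) = √0.6540 = 0.8087 rad/s.

0.809 rad/s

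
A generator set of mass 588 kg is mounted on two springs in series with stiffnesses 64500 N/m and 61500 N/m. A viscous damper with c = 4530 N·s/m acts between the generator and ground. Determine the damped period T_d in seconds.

Series springs: 1/k_eq = 1/64500 + 1/61500 = 3.176×10^-5, so k_eq = 31480 N/m.
ω_n = √(k_eq/m) = √(31480/588) = 7.317 rad/s.
Critical damping c_c = 2√(k_eq·m) = 2√(31480 × 588) = 8605 N·s/m, so ζ = c/c_c = 4530/8605 = 0.5264.
ω_d = ω_n√(1 − ζ²) = 7.317 × √(1 − 0.277) = 6.221 rad/s.
T_d = 2π/ω_d = 1.010 s.

1.01 s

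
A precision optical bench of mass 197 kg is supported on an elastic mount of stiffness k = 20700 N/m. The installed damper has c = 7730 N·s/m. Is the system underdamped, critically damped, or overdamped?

overdamped

c_c = 2√(k·m) = 4039 N·s/m; ζ = c/c_c = 7730/4039 = 1.91.
Since ζ > 1 the system is overdamped.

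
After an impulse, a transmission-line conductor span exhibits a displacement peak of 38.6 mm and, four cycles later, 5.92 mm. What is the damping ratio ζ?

Logarithmic decrement δ = (1/n)·ln(x₀/x_n) = (1/4)·ln(38.6/5.92) = (1/4)·ln(6.520) = 0.4687.
ζ = δ/√(4π² + δ²) = 0.4687/√(39.48 + 0.220) = 0.4687/6.301 = 0.07439.

0.0744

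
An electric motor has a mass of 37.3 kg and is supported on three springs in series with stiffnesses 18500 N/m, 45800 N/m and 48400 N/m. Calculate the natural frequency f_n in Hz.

2.65 Hz

Series springs: 1/k_eq = 1/18500 + 1/45800 + 1/48400 = 9.655×10^-5, so k_eq = 10360 N/m.
ω_n = √(k_eq/m) = √(10360/37.3) = √277.7 = 16.66 rad/s.
f_n = ω_n/(2π) = 16.66/6.283 = 2.652 Hz.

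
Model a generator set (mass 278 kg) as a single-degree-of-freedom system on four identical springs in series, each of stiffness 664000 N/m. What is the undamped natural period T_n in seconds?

0.257 s

Series springs: 1/k_eq = 4/664000, so k_eq = 664000/4 = 166000 N/m.
ω_n = √(k_eq/m) = √(166000/278) = √597.1 = 24.44 rad/s.
T_n = 2π/ω_n = 6.283/24.44 = 0.2571 s.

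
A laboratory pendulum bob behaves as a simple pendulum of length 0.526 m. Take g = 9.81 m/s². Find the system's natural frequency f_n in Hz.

0.687 Hz

For a simple pendulum ω_n = √(g/L) = √(9.81/0.526) = √18.65 = 4.319 rad/s.
f_n = ω_n/(2π) = 4.319/6.283 = 0.6873 Hz.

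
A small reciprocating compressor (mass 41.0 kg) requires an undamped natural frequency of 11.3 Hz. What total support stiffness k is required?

ω_n = 2πf_n = 2π × 11.3 = 71.00 rad/s.
k = m·ω_n² = 41.0 × 71.00² = 41.0 × 5041 = 206700 N/m.

207000 N/m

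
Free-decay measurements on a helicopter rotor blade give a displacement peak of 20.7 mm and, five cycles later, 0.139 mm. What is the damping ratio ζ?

0.157

Logarithmic decrement δ = (1/n)·ln(x₀/x_n) = (1/5)·ln(20.7/0.139) = (1/5)·ln(148.9) = 1.001.
ζ = δ/√(4π² + δ²) = 1.001/√(39.48 + 1.00) = 1.001/6.362 = 0.1573.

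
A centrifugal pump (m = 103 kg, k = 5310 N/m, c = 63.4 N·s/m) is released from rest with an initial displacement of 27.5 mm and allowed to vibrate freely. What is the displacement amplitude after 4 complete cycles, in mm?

9.35 mm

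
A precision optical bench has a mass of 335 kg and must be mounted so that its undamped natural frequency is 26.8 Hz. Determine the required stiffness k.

ω_n = 2πf_n = 2π × 26.8 = 168.4 rad/s.
k = m·ω_n² = 335 × 168.4² = 335 × 28350 = 9499000 N/m.

9500000 N/m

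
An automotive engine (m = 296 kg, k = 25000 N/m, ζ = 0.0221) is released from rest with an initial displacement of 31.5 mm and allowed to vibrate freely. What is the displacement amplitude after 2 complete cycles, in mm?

23.9 mm

Logarithmic decrement δ = 2πζ/√(1 − ζ²) = 2π × 0.02210/√(1 − 0.000488) = 0.1389.
After n cycles, x_n/x₀ = e^(−nδ), so x_2 = 31.5 × e^(−2 × 0.1389) = 31.5 × 0.7575 = 23.86 mm.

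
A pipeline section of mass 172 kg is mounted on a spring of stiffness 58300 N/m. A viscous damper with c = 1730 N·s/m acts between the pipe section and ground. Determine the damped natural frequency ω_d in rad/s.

17.7 rad/s

ω_n = √(k/m) = √(58300/172) = 18.41 rad/s.
Critical damping c_c = 2√(k·m) = 2√(58300 × 172) = 6333 N·s/m, so ζ = c/c_c = 1730/6333 = 0.2732.
ω_d = ω_n√(1 − ζ²) = 18.41 × √(1 − 0.0746) = 17.71 rad/s.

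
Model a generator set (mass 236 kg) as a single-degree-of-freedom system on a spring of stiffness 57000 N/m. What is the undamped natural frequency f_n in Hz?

ω_n = √(k/m) = √(57000/236) = √241.5 = 15.54 rad/s.
f_n = ω_n/(2π) = 15.54/6.283 = 2.473 Hz.

2.47 Hz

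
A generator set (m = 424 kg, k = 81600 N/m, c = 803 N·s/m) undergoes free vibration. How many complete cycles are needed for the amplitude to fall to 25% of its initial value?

ζ = c/(2√(km)) = 803/(2√(81600 × 424)) = 803/11760 = 0.06826.
Logarithmic decrement δ = 2πζ/√(1 − ζ²) = 2π × 0.06826/√(1 − 0.00466) = 0.4299.
x_n/x₀ = e^(−nδ) ≤ 0.25; take ln: n ≥ ln(1/0.25)/δ = 1.386/0.4299 = 3.225.
So 4 complete cycles are required.

4 cycles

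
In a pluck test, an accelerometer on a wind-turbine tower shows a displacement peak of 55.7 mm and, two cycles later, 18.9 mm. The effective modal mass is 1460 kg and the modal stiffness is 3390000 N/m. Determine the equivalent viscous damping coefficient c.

12100 N·s/m

Logarithmic decrement δ = (1/n)·ln(x₀/x_n) = (1/2)·ln(55.7/18.9) = (1/2)·ln(2.947) = 0.5404.
ζ = δ/√(4π² + δ²) = 0.5404/√(39.48 + 0.292) = 0.5404/6.306 = 0.08569.
c = ζ · 2√(km) = 0.08569 × 2√(3390000 × 1460) = 0.08569 × 140700 = 12060 N·s/m.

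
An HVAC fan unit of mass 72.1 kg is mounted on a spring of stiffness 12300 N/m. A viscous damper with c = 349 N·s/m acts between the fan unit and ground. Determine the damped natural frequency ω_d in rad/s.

ω_n = √(k/m) = √(12300/72.1) = 13.06 rad/s.
Critical damping c_c = 2√(k·m) = 2√(12300 × 72.1) = 1883 N·s/m, so ζ = c/c_c = 349/1883 = 0.1853.
ω_d = ω_n√(1 − ζ²) = 13.06 × √(1 − 0.0343) = 12.84 rad/s.

12.8 rad/s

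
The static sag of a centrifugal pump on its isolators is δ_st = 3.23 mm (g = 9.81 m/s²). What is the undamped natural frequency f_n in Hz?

ω_n = √(g/δ_st) = √(9.81/0.00323) = √3037 = 55.11 rad/s.
f_n = ω_n/(2π) = 55.11/6.283 = 8.771 Hz.

8.77 Hz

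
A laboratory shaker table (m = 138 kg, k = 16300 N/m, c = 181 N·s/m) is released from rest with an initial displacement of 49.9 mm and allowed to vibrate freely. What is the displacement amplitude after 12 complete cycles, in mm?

ζ = c/(2√(km)) = 181/(2√(16300 × 138)) = 181/3000 = 0.06034.
Logarithmic decrement δ = 2πζ/√(1 − ζ²) = 2π × 0.06034/√(1 − 0.00364) = 0.3798.
After n cycles, x_n/x₀ = e^(−nδ), so x_12 = 49.9 × e^(−12 × 0.3798) = 49.9 × 0.01048 = 0.5231 mm.

0.523 mm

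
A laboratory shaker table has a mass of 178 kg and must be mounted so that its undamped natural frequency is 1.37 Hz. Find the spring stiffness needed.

13200 N/m

ω_n = 2πf_n = 2π × 1.37 = 8.608 rad/s.
k = m·ω_n² = 178 × 8.608² = 178 × 74.10 = 13190 N/m.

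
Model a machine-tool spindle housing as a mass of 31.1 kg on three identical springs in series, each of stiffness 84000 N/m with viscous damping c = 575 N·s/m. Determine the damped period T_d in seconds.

0.220 s

Series springs: 1/k_eq = 3/84000, so k_eq = 84000/3 = 28000 N/m.
ω_n = √(k_eq/m) = √(28000/31.1) = 30.01 rad/s.
Critical damping c_c = 2√(k_eq·m) = 2√(28000 × 31.1) = 1866 N·s/m, so ζ = c/c_c = 575/1866 = 0.3081.
ω_d = ω_n√(1 − ζ²) = 30.01 × √(1 − 0.0949) = 28.55 rad/s.
T_d = 2π/ω_d = 0.2201 s.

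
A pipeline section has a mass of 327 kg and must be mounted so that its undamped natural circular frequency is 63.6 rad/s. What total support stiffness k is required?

1320000 N/m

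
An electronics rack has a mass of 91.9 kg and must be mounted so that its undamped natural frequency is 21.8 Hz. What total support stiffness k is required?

ω_n = 2πf_n = 2π × 21.8 = 137.0 rad/s.
k = m·ω_n² = 91.9 × 137.0² = 91.9 × 18760 = 1724000 N/m.

1720000 N/m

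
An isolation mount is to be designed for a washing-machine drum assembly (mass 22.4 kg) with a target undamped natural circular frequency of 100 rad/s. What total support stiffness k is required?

224000 N/m

k = m·ω_n² = 22.4 × 100.0² = 22.4 × 10000 = 224000 N/m.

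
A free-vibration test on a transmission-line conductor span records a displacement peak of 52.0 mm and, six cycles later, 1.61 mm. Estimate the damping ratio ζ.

Logarithmic decrement δ = (1/n)·ln(x₀/x_n) = (1/6)·ln(52.0/1.61) = (1/6)·ln(32.30) = 0.5792.
ζ = δ/√(4π² + δ²) = 0.5792/√(39.48 + 0.335) = 0.5792/6.310 = 0.09179.

0.0918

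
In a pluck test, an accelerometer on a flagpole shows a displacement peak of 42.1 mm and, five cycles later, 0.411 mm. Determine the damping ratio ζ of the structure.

Logarithmic decrement δ = (1/n)·ln(x₀/x_n) = (1/5)·ln(42.1/0.411) = (1/5)·ln(102.4) = 0.9258.
ζ = δ/√(4π² + δ²) = 0.9258/√(39.48 + 0.857) = 0.9258/6.351 = 0.1458.

0.146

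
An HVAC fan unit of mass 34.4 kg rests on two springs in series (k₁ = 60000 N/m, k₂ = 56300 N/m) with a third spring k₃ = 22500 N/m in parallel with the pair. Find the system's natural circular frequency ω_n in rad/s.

38.7 rad/s

Series pair: k_s = k₁k₂/(k₁+k₂) = (60000)(56300)/(60000 + 56300) = 29050 N/m. In parallel with k₃: k_eq = 29050 + 22500 = 51550 N/m.
ω_n = √(k_eq/m) = √(51550/34.4) = √1498 = 38.71 rad/s.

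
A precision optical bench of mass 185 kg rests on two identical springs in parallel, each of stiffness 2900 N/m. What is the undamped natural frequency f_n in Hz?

0.891 Hz

Parallel springs add: k_eq = 2 × 2900 = 5800 N/m.
ω_n = √(k_eq/m) = √(5800/185) = √31.35 = 5.599 rad/s.
f_n = ω_n/(2π) = 5.599/6.283 = 0.8911 Hz.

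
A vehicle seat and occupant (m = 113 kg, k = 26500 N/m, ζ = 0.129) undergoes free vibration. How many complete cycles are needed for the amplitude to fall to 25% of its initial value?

Logarithmic decrement δ = 2πζ/√(1 − ζ²) = 2π × 0.1290/√(1 − 0.0166) = 0.8174.
x_n/x₀ = e^(−nδ) ≤ 0.25; take ln: n ≥ ln(1/0.25)/δ = 1.386/0.8174 = 1.696.
So 2 complete cycles are required.

2 cycles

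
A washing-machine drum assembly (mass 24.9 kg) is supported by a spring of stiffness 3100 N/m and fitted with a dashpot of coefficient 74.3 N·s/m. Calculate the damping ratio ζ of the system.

ω_n = √(k/m) = √(3100/24.9) = 11.16 rad/s.
Critical damping c_c = 2√(k·m) = 2√(3100 × 24.9) = 555.7 N·s/m, so ζ = c/c_c = 74.3/555.7 = 0.1337.

0.134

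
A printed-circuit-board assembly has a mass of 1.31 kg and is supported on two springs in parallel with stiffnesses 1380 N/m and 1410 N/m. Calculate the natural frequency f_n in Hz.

Parallel springs add: k_eq = 1380 + 1410 = 2790 N/m.
ω_n = √(k_eq/m) = √(2790/1.31) = √2130 = 46.15 rad/s.
f_n = ω_n/(2π) = 46.15/6.283 = 7.345 Hz.

7.34 Hz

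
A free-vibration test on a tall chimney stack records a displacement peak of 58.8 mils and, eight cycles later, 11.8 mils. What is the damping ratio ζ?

Logarithmic decrement δ = (1/n)·ln(x₀/x_n) = (1/8)·ln(58.8/11.8) = (1/8)·ln(4.983) = 0.2008.
ζ = δ/√(4π² + δ²) = 0.2008/√(39.48 + 0.0403) = 0.2008/6.286 = 0.03193.

0.0319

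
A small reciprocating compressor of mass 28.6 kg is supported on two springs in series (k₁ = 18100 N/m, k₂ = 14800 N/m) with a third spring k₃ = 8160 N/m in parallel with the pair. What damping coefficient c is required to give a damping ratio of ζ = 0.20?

Series pair: k_s = k₁k₂/(k₁+k₂) = (18100)(14800)/(18100 + 14800) = 8142 N/m. In parallel with k₃: k_eq = 8142 + 8160 = 16300 N/m.
c_c = 2√(k_eq·m) = 2√(16300 × 28.6) = 1366 N·s/m.
c = ζ·c_c = 0.20 × 1366 = 273.1 N·s/m.

273 N·s/m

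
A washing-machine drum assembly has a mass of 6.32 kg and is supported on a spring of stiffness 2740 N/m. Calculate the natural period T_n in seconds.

0.302 s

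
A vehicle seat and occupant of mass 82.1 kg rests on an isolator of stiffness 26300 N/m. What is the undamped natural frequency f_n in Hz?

ω_n = √(k/m) = √(26300/82.1) = √320.3 = 17.90 rad/s.
f_n = ω_n/(2π) = 17.90/6.283 = 2.849 Hz.

2.85 Hz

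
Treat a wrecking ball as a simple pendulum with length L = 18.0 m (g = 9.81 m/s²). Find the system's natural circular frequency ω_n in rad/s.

0.738 rad/s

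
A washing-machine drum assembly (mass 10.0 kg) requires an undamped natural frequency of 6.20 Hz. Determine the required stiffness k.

15200 N/m

ω_n = 2πf_n = 2π × 6.20 = 38.96 rad/s.
k = m·ω_n² = 10.0 × 38.96² = 10.0 × 1518 = 15180 N/m.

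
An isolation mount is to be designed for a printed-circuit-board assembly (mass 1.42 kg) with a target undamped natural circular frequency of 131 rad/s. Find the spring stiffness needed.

24400 N/m

k = m·ω_n² = 1.42 × 131.0² = 1.42 × 17160 = 24370 N/m.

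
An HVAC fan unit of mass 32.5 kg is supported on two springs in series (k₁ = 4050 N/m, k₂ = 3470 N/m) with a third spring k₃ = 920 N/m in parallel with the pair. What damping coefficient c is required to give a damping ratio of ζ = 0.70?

421 N·s/m

Series pair: k_s = k₁k₂/(k₁+k₂) = (4050)(3470)/(4050 + 3470) = 1869 N/m. In parallel with k₃: k_eq = 1869 + 920 = 2789 N/m.
c_c = 2√(k_eq·m) = 2√(2789 × 32.5) = 602.1 N·s/m.
c = ζ·c_c = 0.70 × 602.1 = 421.5 N·s/m.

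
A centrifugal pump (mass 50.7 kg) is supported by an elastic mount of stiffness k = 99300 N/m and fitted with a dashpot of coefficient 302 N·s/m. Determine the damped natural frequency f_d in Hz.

7.03 Hz

ω_n = √(k/m) = √(99300/50.7) = 44.26 rad/s.
Critical damping c_c = 2√(k·m) = 2√(99300 × 50.7) = 4488 N·s/m, so ζ = c/c_c = 302/4488 = 0.06730.
ω_d = ω_n√(1 − ζ²) = 44.26 × √(1 − 0.00453) = 44.16 rad/s.
f_d = ω_d/(2π) = 7.028 Hz.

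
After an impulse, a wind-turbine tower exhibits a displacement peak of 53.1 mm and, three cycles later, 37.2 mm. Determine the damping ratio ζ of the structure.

0.0189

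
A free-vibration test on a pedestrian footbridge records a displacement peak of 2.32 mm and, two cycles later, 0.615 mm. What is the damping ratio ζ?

Logarithmic decrement δ = (1/n)·ln(x₀/x_n) = (1/2)·ln(2.32/0.615) = (1/2)·ln(3.772) = 0.6639.
ζ = δ/√(4π² + δ²) = 0.6639/√(39.48 + 0.441) = 0.6639/6.318 = 0.1051.

0.105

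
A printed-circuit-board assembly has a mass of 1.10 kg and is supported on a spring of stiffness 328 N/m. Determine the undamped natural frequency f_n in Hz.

2.75 Hz

ω_n = √(k/m) = √(328.0/1.10) = √298.2 = 17.27 rad/s.
f_n = ω_n/(2π) = 17.27/6.283 = 2.748 Hz.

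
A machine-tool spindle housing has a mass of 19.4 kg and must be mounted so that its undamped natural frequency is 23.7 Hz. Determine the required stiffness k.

430000 N/m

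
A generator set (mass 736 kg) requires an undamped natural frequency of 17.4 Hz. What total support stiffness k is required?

ω_n = 2πf_n = 2π × 17.4 = 109.3 rad/s.
k = m·ω_n² = 736 × 109.3² = 736 × 11950 = 8797000 N/m.

8800000 N/m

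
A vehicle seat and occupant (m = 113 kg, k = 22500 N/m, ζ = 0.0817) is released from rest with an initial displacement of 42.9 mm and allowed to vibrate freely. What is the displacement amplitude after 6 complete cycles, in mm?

1.95 mm

Logarithmic decrement δ = 2πζ/√(1 − ζ²) = 2π × 0.08170/√(1 − 0.00667) = 0.5151.
After n cycles, x_n/x₀ = e^(−nδ), so x_6 = 42.9 × e^(−6 × 0.5151) = 42.9 × 0.04549 = 1.951 mm.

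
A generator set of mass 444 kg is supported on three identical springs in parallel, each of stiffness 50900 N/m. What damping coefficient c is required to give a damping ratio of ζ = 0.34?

5600 N·s/m

Parallel springs add: k_eq = 3 × 50900 = 152700 N/m.
c_c = 2√(k_eq·m) = 2√(152700 × 444) = 16470 N·s/m.
c = ζ·c_c = 0.34 × 16470 = 5599 N·s/m.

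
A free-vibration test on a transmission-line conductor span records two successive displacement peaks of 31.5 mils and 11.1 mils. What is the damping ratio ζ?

Logarithmic decrement δ = (1/n)·ln(x₀/x_n) = (1/1)·ln(31.5/11.1) = (1/1)·ln(2.838) = 1.043.
ζ = δ/√(4π² + δ²) = 1.043/√(39.48 + 1.09) = 1.043/6.369 = 0.1638.

0.164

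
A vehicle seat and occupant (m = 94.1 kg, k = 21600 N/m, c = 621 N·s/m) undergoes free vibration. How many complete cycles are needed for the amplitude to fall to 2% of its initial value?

ζ = c/(2√(km)) = 621/(2√(21600 × 94.1)) = 621/2851 = 0.2178.
Logarithmic decrement δ = 2πζ/√(1 − ζ²) = 2π × 0.2178/√(1 − 0.0474) = 1.402.
x_n/x₀ = e^(−nδ) ≤ 0.02; take ln: n ≥ ln(1/0.02)/δ = 3.912/1.402 = 2.790.
So 3 complete cycles are required.

3 cycles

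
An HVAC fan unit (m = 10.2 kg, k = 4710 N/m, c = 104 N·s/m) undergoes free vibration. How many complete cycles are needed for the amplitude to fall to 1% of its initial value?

ζ = c/(2√(km)) = 104/(2√(4710 × 10.2)) = 104/438.4 = 0.2372.
Logarithmic decrement δ = 2πζ/√(1 − ζ²) = 2π × 0.2372/√(1 − 0.0563) = 1.534.
x_n/x₀ = e^(−nδ) ≤ 0.01; take ln: n ≥ ln(1/0.01)/δ = 4.605/1.534 = 3.001.
So 4 complete cycles are required.

4 cycles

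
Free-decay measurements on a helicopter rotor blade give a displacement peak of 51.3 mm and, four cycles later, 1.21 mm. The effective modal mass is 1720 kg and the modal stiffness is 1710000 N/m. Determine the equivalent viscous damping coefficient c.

Logarithmic decrement δ = (1/n)·ln(x₀/x_n) = (1/4)·ln(51.3/1.21) = (1/4)·ln(42.40) = 0.9368.
ζ = δ/√(4π² + δ²) = 0.9368/√(39.48 + 0.878) = 0.9368/6.353 = 0.1475.
c = ζ · 2√(km) = 0.1475 × 2√(1710000 × 1720) = 0.1475 × 108500 = 15990 N·s/m.

16000 N·s/m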